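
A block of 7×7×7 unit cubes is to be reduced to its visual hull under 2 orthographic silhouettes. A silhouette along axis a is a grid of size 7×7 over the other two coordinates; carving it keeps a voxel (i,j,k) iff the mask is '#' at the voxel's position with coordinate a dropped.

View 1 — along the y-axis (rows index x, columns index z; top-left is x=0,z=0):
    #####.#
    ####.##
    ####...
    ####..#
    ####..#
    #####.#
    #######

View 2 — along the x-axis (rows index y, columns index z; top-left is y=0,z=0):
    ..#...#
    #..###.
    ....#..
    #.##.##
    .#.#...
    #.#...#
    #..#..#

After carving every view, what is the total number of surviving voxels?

118 voxels

start: 7×7×7 = 343 voxels
carve view 1 (along y, XZ-mask fill 39/49): 273 voxels remain
carve view 2 (along x, YZ-mask fill 20/49): 118 voxels remain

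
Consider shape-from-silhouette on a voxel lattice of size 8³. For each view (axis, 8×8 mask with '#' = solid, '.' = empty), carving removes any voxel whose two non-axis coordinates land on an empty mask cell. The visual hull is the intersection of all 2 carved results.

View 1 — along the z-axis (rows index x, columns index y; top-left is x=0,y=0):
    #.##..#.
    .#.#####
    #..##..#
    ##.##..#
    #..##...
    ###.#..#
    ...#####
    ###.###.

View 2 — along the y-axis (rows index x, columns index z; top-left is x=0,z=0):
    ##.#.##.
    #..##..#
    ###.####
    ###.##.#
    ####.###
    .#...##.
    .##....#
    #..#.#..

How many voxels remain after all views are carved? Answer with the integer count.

remaining voxels: 171

before carving: 512 voxels (8×8×8)
  1. axis=2 (XY plane), |mask|=38  ⇒  voxels=304
  2. axis=1 (XZ plane), |mask|=38  ⇒  voxels=171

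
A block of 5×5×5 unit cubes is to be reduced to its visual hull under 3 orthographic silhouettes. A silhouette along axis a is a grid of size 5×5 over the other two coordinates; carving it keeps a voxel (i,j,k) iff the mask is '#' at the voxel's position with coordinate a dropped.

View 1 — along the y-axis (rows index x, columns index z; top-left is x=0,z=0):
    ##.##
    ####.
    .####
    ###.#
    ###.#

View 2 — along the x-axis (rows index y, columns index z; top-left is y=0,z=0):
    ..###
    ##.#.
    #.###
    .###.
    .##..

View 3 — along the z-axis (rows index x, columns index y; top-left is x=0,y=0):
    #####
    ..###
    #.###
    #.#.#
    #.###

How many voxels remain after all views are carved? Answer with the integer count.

initial block: 5^3 = 125
[1] y-view keeps 20 columns → grid now 100
[2] x-view keeps 15 columns → grid now 59
[3] z-view keeps 19 columns → grid now 46

46 voxels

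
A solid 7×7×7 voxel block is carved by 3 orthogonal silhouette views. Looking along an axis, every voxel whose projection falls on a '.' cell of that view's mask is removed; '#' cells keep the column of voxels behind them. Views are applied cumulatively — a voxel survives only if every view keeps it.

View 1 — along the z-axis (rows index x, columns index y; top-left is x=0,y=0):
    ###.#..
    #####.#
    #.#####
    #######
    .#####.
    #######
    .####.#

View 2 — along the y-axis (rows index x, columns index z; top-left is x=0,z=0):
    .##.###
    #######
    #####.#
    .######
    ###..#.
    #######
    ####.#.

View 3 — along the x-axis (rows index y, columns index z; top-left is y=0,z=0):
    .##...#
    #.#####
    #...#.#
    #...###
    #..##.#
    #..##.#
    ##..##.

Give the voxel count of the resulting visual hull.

initial block: 7^3 = 343
carve view 1 (along z, XY-mask fill 40/49): 280 voxels remain
carve view 2 (along y, XZ-mask fill 40/49): 234 voxels remain
carve view 3 (along x, YZ-mask fill 28/49): 125 voxels remain

125 voxels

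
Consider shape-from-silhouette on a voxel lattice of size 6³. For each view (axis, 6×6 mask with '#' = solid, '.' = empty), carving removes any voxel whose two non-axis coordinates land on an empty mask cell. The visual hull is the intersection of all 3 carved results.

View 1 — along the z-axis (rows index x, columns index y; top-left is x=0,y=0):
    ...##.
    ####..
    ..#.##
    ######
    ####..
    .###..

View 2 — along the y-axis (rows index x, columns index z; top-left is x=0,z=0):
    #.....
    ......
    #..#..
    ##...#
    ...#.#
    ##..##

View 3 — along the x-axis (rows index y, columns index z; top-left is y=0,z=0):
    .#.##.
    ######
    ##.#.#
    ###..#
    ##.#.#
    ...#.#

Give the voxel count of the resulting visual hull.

full grid |V| = 216
step 1: project along z, AND mask (22/36) → |grid| = 132
step 2: project along y, AND mask (12/36) → |grid| = 46
step 3: project along x, AND mask (23/36) → |grid| = 37

voxel count = 37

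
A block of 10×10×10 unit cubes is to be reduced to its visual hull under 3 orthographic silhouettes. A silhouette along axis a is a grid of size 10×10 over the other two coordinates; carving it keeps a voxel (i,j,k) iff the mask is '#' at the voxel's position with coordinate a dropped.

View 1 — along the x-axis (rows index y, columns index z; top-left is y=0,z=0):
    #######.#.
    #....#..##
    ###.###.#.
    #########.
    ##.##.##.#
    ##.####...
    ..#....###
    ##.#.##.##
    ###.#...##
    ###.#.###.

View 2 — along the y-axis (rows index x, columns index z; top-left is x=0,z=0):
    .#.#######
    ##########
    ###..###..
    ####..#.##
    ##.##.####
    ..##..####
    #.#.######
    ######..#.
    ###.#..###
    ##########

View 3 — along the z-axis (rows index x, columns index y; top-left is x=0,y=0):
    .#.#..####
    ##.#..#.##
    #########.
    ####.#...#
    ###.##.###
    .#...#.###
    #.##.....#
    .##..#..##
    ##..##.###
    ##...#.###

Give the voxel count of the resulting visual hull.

voxel count = 307

full grid |V| = 1000
step 1: project along x, AND mask (65/100) → |grid| = 650
step 2: project along y, AND mask (77/100) → |grid| = 504
step 3: project along z, AND mask (62/100) → |grid| = 307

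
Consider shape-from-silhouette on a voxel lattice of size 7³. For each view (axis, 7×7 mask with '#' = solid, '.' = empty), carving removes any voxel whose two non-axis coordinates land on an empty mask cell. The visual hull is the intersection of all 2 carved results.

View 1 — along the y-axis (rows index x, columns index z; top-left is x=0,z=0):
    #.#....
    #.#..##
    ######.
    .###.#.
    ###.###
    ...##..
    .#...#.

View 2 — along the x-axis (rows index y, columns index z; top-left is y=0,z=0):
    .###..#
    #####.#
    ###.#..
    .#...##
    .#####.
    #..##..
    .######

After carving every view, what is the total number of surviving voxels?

|visual hull| = 114

initial block: 7^3 = 343
[1] y-view keeps 26 columns → grid now 182
[2] x-view keeps 31 columns → grid now 114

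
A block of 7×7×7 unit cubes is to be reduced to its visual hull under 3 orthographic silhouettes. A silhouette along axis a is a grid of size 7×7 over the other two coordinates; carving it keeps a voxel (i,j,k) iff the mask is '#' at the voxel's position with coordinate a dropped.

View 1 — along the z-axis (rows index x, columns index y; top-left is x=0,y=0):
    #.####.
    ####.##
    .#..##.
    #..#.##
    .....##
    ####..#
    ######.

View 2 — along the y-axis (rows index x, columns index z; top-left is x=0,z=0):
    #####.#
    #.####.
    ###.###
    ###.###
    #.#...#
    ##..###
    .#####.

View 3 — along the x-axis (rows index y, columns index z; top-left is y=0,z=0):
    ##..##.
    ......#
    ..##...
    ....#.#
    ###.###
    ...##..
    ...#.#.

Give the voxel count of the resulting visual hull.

initial block: 7^3 = 343
step 1: project along z, AND mask (31/49) → |grid| = 217
step 2: project along y, AND mask (36/49) → |grid| = 163
step 3: project along x, AND mask (19/49) → |grid| = 60

remaining voxels: 60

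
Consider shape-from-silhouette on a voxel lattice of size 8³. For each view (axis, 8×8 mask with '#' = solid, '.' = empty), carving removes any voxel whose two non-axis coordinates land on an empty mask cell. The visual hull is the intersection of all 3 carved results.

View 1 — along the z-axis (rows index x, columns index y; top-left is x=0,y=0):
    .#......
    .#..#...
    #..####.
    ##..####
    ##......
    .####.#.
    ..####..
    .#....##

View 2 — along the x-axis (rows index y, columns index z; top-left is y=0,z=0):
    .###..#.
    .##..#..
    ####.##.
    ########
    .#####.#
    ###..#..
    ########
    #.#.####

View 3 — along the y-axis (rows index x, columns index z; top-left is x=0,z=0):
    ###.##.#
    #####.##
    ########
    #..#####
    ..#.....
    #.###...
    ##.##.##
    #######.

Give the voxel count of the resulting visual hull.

before carving: 512 voxels (8×8×8)
[1] z-view keeps 28 columns → grid now 224
[2] x-view keeps 45 columns → grid now 152
[3] y-view keeps 45 columns → grid now 108

|visual hull| = 108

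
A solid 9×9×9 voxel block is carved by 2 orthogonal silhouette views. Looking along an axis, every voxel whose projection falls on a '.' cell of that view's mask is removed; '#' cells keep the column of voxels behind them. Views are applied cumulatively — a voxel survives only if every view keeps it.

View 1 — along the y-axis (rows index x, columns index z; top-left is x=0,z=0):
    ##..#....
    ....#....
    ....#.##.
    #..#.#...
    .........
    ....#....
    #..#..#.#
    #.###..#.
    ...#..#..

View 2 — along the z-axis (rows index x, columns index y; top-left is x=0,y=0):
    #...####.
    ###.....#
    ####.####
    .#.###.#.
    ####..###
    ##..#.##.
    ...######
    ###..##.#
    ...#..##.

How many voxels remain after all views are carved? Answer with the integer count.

initial block: 9^3 = 729
after view 1 [y-axis, 22 of 81 cells solid] → remaining = 198
after view 2 [z-axis, 49 of 81 cells solid] → remaining = 123

123 voxels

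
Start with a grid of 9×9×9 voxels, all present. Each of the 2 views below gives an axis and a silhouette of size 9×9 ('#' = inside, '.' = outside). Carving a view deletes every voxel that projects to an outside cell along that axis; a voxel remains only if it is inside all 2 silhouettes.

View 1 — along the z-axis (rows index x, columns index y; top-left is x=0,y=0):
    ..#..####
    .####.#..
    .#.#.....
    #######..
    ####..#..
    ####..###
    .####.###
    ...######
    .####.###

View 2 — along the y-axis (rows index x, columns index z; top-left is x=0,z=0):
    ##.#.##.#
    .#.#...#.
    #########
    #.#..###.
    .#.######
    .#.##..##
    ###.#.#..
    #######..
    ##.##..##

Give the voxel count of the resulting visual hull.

full grid |V| = 729
  1. axis=2 (XY plane), |mask|=51  ⇒  voxels=459
  2. axis=1 (XZ plane), |mask|=53  ⇒  voxels=287

|visual hull| = 287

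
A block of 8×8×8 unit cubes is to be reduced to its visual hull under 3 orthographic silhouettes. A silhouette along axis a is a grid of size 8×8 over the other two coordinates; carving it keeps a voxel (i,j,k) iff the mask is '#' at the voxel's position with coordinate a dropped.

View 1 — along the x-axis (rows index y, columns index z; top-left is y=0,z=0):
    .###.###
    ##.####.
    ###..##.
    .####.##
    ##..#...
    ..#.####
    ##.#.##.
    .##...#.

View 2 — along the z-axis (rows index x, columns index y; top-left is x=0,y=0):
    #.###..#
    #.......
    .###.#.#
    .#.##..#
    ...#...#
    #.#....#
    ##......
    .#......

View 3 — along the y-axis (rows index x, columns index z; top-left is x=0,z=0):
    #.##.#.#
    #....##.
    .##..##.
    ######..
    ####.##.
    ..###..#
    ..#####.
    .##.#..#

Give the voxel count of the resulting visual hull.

remaining voxels: 66

before carving: 512 voxels (8×8×8)
  1. axis=0 (YZ plane), |mask|=39  ⇒  voxels=312
  2. axis=2 (XY plane), |mask|=23  ⇒  voxels=113
  3. axis=1 (XZ plane), |mask|=37  ⇒  voxels=66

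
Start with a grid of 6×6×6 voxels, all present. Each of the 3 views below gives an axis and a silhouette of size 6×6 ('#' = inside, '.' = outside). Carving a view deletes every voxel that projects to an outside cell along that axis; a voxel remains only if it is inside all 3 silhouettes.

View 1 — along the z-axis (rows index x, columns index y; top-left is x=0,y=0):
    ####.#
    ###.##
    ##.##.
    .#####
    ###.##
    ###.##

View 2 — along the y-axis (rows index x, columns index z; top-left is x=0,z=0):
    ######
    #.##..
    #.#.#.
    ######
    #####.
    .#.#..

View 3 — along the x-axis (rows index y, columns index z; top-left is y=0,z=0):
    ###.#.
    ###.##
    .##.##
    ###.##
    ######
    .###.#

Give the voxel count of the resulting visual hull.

|visual hull| = 94

full grid |V| = 216
step 1: project along z, AND mask (29/36) → |grid| = 174
step 2: project along y, AND mask (25/36) → |grid| = 122
step 3: project along x, AND mask (28/36) → |grid| = 94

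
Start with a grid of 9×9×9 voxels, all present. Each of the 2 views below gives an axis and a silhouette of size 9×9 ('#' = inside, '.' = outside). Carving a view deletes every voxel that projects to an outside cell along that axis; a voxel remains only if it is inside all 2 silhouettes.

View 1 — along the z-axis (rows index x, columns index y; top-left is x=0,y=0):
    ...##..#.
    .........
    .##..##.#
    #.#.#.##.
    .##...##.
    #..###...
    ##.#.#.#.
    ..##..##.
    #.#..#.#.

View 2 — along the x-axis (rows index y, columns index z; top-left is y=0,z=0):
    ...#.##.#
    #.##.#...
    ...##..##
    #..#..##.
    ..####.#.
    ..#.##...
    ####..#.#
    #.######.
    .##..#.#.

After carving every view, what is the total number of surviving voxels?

before carving: 729 voxels (9×9×9)
[1] z-view keeps 34 columns → grid now 306
[2] x-view keeps 41 columns → grid now 161

voxel count = 161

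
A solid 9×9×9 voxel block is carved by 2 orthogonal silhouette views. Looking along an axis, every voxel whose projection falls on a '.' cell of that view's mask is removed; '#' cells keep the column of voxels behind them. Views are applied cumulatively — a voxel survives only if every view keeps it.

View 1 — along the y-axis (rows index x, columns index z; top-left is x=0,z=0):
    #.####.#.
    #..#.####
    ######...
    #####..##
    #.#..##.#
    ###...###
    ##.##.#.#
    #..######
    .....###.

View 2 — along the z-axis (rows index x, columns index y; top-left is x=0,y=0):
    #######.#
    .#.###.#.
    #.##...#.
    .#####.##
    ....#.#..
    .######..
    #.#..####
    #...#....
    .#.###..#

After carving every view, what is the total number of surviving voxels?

initial block: 9^3 = 729
[1] y-view keeps 52 columns → grid now 468
[2] z-view keeps 45 columns → grid now 262

voxel count = 262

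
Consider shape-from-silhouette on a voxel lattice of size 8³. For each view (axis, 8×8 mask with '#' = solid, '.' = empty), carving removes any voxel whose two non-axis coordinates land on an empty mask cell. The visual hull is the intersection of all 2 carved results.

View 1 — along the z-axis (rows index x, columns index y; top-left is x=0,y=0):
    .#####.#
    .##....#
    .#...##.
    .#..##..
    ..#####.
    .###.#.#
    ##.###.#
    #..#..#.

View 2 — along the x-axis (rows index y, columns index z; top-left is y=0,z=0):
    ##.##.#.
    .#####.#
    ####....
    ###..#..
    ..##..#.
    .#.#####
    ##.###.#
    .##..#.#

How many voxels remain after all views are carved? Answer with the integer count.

|visual hull| = 164

before carving: 512 voxels (8×8×8)
step 1: project along z, AND mask (34/64) → |grid| = 272
step 2: project along x, AND mask (38/64) → |grid| = 164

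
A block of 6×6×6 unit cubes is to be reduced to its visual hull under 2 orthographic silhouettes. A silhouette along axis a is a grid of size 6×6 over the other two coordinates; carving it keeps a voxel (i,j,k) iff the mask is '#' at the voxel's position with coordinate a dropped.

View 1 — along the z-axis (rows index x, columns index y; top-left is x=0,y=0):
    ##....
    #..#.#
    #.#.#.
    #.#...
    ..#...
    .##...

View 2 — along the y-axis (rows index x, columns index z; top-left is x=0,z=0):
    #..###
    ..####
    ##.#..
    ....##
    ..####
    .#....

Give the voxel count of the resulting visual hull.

remaining voxels: 39

start: 6×6×6 = 216 voxels
step 1: project along z, AND mask (13/36) → |grid| = 78
step 2: project along y, AND mask (18/36) → |grid| = 39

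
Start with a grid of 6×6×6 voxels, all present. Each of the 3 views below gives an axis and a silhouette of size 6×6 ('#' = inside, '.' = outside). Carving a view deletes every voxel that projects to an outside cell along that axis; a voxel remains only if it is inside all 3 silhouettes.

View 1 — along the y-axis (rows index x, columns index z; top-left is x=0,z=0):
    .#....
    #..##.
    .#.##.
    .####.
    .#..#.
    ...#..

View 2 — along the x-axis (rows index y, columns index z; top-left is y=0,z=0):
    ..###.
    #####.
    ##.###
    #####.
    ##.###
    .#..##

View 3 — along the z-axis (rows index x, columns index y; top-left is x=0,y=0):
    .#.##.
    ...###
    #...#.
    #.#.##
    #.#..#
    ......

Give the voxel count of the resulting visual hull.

before carving: 216 voxels (6×6×6)
V1 y: intersect with XZ mask (14 set) -- 84 left
V2 x: intersect with YZ mask (26 set) -- 71 left
V3 z: intersect with XY mask (15 set) -- 31 left

remaining voxels: 31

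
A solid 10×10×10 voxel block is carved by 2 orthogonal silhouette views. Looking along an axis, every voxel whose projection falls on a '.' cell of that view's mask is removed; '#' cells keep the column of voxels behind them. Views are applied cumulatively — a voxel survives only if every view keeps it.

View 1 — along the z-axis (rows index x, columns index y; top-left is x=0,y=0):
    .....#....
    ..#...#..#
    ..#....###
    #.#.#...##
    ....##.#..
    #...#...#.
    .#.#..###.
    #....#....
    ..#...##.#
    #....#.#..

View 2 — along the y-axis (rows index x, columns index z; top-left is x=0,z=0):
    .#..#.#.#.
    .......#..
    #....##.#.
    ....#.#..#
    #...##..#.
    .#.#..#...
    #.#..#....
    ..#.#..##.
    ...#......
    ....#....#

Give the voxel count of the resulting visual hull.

full grid |V| = 1000
carve view 1 (along z, XY-mask fill 33/100): 330 voxels remain
carve view 2 (along y, XZ-mask fill 29/100): 92 voxels remain

remaining voxels: 92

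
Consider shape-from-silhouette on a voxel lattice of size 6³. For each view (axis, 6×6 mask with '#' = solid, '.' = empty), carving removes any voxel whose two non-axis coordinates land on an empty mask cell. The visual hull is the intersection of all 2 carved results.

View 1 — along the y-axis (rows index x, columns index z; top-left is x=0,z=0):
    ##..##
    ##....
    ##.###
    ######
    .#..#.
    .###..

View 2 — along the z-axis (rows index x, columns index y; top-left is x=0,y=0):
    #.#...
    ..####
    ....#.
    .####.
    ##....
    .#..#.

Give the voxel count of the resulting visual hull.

full grid |V| = 216
  1. axis=1 (XZ plane), |mask|=22  ⇒  voxels=132
  2. axis=2 (XY plane), |mask|=15  ⇒  voxels=55

55 voxels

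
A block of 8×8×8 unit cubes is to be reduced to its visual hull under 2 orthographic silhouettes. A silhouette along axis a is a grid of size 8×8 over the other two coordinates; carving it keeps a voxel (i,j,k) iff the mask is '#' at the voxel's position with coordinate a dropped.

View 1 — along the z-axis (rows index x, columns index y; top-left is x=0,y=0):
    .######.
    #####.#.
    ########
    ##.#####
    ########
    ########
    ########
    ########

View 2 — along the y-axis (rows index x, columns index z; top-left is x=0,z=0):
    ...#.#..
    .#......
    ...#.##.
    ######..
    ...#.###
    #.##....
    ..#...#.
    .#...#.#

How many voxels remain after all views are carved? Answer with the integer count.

start: 8×8×8 = 512 voxels
V1 z: intersect with XY mask (59 set) -- 472 left
V2 y: intersect with XZ mask (24 set) -- 180 left

voxel count = 180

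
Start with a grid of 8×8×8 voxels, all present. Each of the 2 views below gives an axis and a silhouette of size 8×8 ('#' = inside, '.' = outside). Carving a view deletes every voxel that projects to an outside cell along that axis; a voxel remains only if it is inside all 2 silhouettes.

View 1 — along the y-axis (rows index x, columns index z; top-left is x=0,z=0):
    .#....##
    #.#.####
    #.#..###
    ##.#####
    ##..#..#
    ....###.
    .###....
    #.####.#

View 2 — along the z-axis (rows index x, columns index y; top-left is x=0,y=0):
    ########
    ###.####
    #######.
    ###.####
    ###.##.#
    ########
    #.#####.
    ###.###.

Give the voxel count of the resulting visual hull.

remaining voxels: 252

before carving: 512 voxels (8×8×8)
V1 y: intersect with XZ mask (37 set) -- 296 left
V2 z: intersect with XY mask (55 set) -- 252 left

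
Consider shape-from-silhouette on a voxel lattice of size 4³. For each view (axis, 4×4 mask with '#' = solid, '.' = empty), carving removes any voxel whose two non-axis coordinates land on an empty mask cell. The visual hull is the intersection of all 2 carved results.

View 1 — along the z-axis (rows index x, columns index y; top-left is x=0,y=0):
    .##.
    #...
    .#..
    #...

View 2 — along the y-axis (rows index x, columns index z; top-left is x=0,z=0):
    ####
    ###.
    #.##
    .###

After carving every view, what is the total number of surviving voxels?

full grid |V| = 64
[1] z-view keeps 5 columns → grid now 20
[2] y-view keeps 13 columns → grid now 17

voxel count = 17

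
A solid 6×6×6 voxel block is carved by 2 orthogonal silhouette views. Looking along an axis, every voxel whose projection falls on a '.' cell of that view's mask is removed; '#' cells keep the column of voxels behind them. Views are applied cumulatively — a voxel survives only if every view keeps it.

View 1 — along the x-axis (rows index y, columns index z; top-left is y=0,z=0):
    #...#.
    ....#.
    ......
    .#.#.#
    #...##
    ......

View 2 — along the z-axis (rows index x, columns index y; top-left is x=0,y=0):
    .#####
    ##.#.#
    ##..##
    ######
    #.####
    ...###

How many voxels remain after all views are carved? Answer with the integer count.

voxel count = 42

full grid |V| = 216
V1 x: intersect with YZ mask (9 set) -- 54 left
V2 z: intersect with XY mask (27 set) -- 42 left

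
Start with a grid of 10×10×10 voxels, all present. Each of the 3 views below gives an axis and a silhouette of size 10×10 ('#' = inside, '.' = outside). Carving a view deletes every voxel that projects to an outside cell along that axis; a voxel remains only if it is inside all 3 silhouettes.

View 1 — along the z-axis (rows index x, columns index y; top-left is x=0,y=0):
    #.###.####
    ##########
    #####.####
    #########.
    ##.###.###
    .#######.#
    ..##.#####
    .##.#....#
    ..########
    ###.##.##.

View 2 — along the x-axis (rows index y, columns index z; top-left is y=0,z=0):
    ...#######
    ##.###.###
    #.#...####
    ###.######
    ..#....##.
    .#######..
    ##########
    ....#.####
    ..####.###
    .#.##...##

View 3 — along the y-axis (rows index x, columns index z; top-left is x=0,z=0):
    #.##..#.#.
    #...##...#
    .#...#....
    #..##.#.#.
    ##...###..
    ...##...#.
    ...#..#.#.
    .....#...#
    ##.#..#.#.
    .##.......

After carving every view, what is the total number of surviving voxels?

before carving: 1000 voxels (10×10×10)
[1] z-view keeps 78 columns → grid now 780
[2] x-view keeps 67 columns → grid now 511
[3] y-view keeps 36 columns → grid now 177

remaining voxels: 177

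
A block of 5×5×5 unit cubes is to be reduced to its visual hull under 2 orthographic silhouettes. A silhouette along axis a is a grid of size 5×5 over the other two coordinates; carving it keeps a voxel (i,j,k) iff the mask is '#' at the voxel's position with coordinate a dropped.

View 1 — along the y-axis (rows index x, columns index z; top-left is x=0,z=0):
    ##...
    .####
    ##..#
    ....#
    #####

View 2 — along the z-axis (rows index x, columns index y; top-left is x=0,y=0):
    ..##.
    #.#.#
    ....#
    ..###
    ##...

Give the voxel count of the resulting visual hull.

voxel count = 32

start: 5×5×5 = 125 voxels
V1 y: intersect with XZ mask (15 set) -- 75 left
V2 z: intersect with XY mask (11 set) -- 32 left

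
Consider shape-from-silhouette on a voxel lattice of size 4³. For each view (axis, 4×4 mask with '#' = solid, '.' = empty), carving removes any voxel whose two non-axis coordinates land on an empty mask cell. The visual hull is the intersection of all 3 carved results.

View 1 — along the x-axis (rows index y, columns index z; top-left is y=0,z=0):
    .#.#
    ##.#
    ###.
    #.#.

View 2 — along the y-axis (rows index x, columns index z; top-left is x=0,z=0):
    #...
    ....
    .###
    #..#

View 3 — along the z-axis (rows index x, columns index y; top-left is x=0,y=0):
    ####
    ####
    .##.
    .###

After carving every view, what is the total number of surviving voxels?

11 voxels

start: 4×4×4 = 64 voxels
after view 1 [x-axis, 10 of 16 cells solid] → remaining = 40
after view 2 [y-axis, 6 of 16 cells solid] → remaining = 15
after view 3 [z-axis, 13 of 16 cells solid] → remaining = 11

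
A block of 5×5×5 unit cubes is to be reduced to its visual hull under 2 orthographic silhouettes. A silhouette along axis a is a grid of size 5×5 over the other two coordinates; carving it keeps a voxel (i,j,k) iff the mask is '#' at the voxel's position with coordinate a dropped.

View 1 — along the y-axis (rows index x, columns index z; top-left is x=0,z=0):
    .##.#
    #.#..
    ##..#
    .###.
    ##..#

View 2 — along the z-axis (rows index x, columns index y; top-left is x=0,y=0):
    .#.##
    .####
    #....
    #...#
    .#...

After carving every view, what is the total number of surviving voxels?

initial block: 5^3 = 125
after view 1 [y-axis, 14 of 25 cells solid] → remaining = 70
after view 2 [z-axis, 11 of 25 cells solid] → remaining = 29

29 voxels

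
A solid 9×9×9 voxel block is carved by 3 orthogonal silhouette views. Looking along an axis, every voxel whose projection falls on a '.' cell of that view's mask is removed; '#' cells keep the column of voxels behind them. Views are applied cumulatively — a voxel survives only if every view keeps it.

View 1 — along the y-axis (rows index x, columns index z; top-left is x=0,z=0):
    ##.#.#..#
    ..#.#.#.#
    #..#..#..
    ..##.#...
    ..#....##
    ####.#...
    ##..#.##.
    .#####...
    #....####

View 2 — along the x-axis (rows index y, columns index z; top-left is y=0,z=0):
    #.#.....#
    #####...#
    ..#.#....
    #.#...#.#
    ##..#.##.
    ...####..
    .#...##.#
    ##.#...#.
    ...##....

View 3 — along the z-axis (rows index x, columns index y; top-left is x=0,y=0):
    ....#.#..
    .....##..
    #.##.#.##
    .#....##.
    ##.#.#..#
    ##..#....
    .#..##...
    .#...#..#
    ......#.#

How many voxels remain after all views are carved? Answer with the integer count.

full grid |V| = 729
step 1: project along y, AND mask (38/81) → |grid| = 342
step 2: project along x, AND mask (34/81) → |grid| = 144
step 3: project along z, AND mask (29/81) → |grid| = 57

|visual hull| = 57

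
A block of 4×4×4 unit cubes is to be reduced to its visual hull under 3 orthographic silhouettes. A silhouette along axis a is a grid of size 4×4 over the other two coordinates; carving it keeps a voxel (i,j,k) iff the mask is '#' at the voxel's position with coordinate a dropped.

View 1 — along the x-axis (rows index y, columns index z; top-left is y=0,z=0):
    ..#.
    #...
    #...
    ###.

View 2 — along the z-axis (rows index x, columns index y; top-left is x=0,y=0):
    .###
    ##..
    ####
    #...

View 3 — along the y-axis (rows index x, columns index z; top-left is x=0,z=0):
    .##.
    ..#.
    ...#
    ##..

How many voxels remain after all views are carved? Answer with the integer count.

start: 4×4×4 = 64 voxels
V1 x: intersect with YZ mask (6 set) -- 24 left
V2 z: intersect with XY mask (10 set) -- 14 left
V3 y: intersect with XZ mask (6 set) -- 3 left

remaining voxels: 3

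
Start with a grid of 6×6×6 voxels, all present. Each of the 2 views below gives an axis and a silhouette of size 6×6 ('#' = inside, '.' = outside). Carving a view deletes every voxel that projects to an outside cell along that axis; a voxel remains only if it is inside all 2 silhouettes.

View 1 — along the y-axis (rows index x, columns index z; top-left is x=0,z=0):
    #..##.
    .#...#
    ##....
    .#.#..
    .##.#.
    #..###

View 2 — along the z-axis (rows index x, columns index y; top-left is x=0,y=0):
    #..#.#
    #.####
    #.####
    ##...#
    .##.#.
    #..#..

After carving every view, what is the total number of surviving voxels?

before carving: 216 voxels (6×6×6)
after view 1 [y-axis, 16 of 36 cells solid] → remaining = 96
after view 2 [z-axis, 21 of 36 cells solid] → remaining = 52

remaining voxels: 52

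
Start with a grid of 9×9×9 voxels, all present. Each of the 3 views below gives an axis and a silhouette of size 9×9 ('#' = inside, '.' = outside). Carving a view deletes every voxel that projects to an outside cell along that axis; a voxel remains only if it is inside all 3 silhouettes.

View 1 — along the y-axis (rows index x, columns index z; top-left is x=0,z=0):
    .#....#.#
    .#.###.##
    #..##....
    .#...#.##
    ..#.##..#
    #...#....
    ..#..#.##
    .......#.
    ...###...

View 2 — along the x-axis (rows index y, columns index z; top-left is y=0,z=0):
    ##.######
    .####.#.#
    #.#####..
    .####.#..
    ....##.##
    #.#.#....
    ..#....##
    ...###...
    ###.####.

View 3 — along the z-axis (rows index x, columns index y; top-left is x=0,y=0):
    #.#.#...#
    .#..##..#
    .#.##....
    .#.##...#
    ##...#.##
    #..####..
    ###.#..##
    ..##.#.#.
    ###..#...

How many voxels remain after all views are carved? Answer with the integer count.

start: 9×9×9 = 729 voxels
[1] y-view keeps 30 columns → grid now 270
[2] x-view keeps 45 columns → grid now 153
[3] z-view keeps 39 columns → grid now 76

|visual hull| = 76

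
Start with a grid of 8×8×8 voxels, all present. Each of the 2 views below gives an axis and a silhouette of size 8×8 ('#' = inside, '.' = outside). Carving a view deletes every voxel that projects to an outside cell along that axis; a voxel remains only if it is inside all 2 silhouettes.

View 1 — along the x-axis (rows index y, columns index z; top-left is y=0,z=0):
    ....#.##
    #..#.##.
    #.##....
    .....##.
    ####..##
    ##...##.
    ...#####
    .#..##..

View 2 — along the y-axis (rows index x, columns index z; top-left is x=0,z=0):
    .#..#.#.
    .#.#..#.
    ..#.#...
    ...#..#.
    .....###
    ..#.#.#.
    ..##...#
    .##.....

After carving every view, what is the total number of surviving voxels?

remaining voxels: 79

before carving: 512 voxels (8×8×8)
carve view 1 (along x, YZ-mask fill 30/64): 240 voxels remain
carve view 2 (along y, XZ-mask fill 21/64): 79 voxels remain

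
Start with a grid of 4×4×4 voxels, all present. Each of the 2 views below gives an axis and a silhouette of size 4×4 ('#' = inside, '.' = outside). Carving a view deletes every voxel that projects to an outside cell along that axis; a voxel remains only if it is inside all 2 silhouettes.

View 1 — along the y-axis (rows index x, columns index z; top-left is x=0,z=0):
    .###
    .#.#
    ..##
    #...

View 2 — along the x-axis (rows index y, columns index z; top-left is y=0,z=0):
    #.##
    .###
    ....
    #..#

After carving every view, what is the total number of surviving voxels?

initial block: 4^3 = 64
carve view 1 (along y, XZ-mask fill 8/16): 32 voxels remain
carve view 2 (along x, YZ-mask fill 8/16): 17 voxels remain

|visual hull| = 17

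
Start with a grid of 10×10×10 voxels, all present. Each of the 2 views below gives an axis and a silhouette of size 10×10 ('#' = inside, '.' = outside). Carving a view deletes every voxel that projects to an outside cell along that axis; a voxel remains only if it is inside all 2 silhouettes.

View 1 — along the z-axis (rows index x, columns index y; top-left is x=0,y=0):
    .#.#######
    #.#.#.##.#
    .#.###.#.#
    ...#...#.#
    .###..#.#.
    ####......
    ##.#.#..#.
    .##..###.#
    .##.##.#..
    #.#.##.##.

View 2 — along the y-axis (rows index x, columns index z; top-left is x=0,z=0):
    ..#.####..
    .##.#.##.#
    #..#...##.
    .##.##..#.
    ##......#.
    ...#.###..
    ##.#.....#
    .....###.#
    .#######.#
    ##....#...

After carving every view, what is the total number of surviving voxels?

before carving: 1000 voxels (10×10×10)
carve view 1 (along z, XY-mask fill 54/100): 540 voxels remain
carve view 2 (along y, XZ-mask fill 46/100): 248 voxels remain

remaining voxels: 248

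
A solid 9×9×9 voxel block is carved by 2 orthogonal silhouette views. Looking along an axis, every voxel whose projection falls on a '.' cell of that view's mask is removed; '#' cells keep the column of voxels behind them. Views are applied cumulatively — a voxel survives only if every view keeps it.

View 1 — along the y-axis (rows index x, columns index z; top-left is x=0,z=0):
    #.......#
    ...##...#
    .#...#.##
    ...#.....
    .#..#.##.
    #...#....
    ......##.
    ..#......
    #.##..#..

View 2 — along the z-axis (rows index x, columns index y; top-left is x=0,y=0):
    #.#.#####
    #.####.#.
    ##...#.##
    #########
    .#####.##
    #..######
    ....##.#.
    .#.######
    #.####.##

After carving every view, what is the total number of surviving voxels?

|visual hull| = 144

before carving: 729 voxels (9×9×9)
step 1: project along y, AND mask (23/81) → |grid| = 207
step 2: project along z, AND mask (58/81) → |grid| = 144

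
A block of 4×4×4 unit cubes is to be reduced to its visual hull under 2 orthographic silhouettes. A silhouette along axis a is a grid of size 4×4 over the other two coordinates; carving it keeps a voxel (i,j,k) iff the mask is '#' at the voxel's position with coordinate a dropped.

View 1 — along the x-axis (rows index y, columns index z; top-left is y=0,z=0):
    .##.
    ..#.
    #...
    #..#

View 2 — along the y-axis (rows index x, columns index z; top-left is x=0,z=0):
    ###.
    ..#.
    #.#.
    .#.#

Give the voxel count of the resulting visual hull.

start: 4×4×4 = 64 voxels
after view 1 [x-axis, 6 of 16 cells solid] → remaining = 24
after view 2 [y-axis, 8 of 16 cells solid] → remaining = 13

remaining voxels: 13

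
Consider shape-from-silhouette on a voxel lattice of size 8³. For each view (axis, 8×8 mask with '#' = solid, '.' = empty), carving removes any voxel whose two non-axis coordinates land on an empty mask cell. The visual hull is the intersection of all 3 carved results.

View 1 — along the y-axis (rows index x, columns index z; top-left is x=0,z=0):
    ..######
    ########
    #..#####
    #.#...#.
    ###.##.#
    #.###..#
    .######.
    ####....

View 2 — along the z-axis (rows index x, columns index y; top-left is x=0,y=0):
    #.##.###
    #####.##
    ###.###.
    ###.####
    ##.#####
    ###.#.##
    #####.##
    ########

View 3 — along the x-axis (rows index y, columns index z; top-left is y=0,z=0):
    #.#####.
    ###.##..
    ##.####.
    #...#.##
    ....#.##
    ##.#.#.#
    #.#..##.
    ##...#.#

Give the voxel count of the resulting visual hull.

before carving: 512 voxels (8×8×8)
carve view 1 (along y, XZ-mask fill 44/64): 352 voxels remain
carve view 2 (along z, XY-mask fill 54/64): 295 voxels remain
carve view 3 (along x, YZ-mask fill 37/64): 169 voxels remain

169 voxels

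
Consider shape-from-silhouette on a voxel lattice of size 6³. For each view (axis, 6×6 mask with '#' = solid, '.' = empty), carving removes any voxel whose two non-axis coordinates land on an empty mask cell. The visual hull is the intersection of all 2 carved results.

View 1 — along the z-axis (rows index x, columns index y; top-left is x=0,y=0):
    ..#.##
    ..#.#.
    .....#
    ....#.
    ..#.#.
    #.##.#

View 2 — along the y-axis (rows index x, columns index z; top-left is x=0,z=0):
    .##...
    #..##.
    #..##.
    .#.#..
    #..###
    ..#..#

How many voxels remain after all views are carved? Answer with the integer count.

full grid |V| = 216
V1 z: intersect with XY mask (13 set) -- 78 left
V2 y: intersect with XZ mask (16 set) -- 33 left

|visual hull| = 33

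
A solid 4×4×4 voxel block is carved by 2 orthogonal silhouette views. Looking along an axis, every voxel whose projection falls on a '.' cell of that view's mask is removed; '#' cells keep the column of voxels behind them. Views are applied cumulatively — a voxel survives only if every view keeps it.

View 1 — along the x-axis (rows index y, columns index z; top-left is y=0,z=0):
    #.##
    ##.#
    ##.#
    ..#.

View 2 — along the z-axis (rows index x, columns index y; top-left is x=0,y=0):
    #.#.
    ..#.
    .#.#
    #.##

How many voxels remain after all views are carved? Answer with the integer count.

start: 4×4×4 = 64 voxels
step 1: project along x, AND mask (10/16) → |grid| = 40
step 2: project along z, AND mask (8/16) → |grid| = 20

|visual hull| = 20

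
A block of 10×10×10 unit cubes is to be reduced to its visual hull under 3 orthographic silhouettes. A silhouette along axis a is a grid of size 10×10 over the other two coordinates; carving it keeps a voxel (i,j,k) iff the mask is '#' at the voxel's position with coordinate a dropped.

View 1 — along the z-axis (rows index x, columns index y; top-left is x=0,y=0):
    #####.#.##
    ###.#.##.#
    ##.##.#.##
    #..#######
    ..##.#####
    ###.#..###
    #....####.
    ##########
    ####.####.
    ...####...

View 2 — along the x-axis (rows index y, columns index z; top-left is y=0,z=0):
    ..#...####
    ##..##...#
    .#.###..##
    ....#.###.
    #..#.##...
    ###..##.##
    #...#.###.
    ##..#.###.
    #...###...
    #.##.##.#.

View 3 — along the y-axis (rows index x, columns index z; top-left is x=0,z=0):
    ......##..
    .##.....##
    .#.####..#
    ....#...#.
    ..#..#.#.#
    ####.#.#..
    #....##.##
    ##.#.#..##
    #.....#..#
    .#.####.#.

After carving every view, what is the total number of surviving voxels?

|visual hull| = 158

initial block: 10^3 = 1000
[1] z-view keeps 71 columns → grid now 710
[2] x-view keeps 52 columns → grid now 365
[3] y-view keeps 44 columns → grid now 158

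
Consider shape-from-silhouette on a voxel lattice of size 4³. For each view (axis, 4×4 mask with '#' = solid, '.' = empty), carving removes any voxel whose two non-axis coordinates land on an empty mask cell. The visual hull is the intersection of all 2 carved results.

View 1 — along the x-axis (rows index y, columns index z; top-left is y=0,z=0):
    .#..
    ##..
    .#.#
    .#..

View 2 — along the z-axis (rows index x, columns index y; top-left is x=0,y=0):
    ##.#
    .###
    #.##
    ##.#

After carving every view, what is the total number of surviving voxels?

17 voxels

before carving: 64 voxels (4×4×4)
carve view 1 (along x, YZ-mask fill 6/16): 24 voxels remain
carve view 2 (along z, XY-mask fill 12/16): 17 voxels remain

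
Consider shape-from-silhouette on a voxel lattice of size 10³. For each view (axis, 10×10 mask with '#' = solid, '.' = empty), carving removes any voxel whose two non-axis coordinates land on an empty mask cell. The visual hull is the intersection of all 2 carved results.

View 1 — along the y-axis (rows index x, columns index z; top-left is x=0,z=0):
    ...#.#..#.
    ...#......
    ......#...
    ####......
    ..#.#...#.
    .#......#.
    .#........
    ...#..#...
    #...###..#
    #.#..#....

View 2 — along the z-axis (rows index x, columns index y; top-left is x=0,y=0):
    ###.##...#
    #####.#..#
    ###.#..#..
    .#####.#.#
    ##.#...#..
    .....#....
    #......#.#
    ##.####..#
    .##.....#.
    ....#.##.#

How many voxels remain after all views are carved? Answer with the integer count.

voxel count = 116

before carving: 1000 voxels (10×10×10)
[1] y-view keeps 25 columns → grid now 250
[2] z-view keeps 47 columns → grid now 116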